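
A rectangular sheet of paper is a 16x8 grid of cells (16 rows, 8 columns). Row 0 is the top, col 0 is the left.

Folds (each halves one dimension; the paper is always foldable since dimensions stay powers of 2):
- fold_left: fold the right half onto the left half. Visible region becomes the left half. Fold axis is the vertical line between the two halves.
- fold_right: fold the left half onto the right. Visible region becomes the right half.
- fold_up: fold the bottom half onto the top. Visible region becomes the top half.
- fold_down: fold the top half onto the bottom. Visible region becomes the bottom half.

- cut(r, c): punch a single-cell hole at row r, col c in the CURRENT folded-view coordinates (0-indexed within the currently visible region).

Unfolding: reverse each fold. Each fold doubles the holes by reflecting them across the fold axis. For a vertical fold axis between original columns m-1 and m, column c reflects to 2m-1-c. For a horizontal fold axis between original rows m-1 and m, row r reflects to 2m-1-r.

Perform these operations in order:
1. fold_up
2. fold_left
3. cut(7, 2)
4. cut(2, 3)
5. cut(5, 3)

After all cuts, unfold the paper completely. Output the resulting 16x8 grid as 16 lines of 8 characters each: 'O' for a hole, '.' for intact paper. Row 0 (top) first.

Answer: ........
........
...OO...
........
........
...OO...
........
..O..O..
..O..O..
........
...OO...
........
........
...OO...
........
........

Derivation:
Op 1 fold_up: fold axis h@8; visible region now rows[0,8) x cols[0,8) = 8x8
Op 2 fold_left: fold axis v@4; visible region now rows[0,8) x cols[0,4) = 8x4
Op 3 cut(7, 2): punch at orig (7,2); cuts so far [(7, 2)]; region rows[0,8) x cols[0,4) = 8x4
Op 4 cut(2, 3): punch at orig (2,3); cuts so far [(2, 3), (7, 2)]; region rows[0,8) x cols[0,4) = 8x4
Op 5 cut(5, 3): punch at orig (5,3); cuts so far [(2, 3), (5, 3), (7, 2)]; region rows[0,8) x cols[0,4) = 8x4
Unfold 1 (reflect across v@4): 6 holes -> [(2, 3), (2, 4), (5, 3), (5, 4), (7, 2), (7, 5)]
Unfold 2 (reflect across h@8): 12 holes -> [(2, 3), (2, 4), (5, 3), (5, 4), (7, 2), (7, 5), (8, 2), (8, 5), (10, 3), (10, 4), (13, 3), (13, 4)]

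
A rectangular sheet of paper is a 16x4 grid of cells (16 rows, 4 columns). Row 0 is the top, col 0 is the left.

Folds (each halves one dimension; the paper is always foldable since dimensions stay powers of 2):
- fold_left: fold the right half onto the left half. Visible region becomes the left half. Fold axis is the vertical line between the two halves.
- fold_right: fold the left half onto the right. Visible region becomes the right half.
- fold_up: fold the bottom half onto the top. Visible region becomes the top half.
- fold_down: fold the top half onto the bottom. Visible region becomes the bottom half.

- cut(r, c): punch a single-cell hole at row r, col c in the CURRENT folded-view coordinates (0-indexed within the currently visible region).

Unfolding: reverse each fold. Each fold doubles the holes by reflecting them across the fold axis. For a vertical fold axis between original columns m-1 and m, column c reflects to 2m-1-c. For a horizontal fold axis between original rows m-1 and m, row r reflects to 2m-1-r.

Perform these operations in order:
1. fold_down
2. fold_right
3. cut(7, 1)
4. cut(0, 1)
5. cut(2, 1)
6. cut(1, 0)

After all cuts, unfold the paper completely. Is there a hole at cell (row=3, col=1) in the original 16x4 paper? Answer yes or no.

Answer: no

Derivation:
Op 1 fold_down: fold axis h@8; visible region now rows[8,16) x cols[0,4) = 8x4
Op 2 fold_right: fold axis v@2; visible region now rows[8,16) x cols[2,4) = 8x2
Op 3 cut(7, 1): punch at orig (15,3); cuts so far [(15, 3)]; region rows[8,16) x cols[2,4) = 8x2
Op 4 cut(0, 1): punch at orig (8,3); cuts so far [(8, 3), (15, 3)]; region rows[8,16) x cols[2,4) = 8x2
Op 5 cut(2, 1): punch at orig (10,3); cuts so far [(8, 3), (10, 3), (15, 3)]; region rows[8,16) x cols[2,4) = 8x2
Op 6 cut(1, 0): punch at orig (9,2); cuts so far [(8, 3), (9, 2), (10, 3), (15, 3)]; region rows[8,16) x cols[2,4) = 8x2
Unfold 1 (reflect across v@2): 8 holes -> [(8, 0), (8, 3), (9, 1), (9, 2), (10, 0), (10, 3), (15, 0), (15, 3)]
Unfold 2 (reflect across h@8): 16 holes -> [(0, 0), (0, 3), (5, 0), (5, 3), (6, 1), (6, 2), (7, 0), (7, 3), (8, 0), (8, 3), (9, 1), (9, 2), (10, 0), (10, 3), (15, 0), (15, 3)]
Holes: [(0, 0), (0, 3), (5, 0), (5, 3), (6, 1), (6, 2), (7, 0), (7, 3), (8, 0), (8, 3), (9, 1), (9, 2), (10, 0), (10, 3), (15, 0), (15, 3)]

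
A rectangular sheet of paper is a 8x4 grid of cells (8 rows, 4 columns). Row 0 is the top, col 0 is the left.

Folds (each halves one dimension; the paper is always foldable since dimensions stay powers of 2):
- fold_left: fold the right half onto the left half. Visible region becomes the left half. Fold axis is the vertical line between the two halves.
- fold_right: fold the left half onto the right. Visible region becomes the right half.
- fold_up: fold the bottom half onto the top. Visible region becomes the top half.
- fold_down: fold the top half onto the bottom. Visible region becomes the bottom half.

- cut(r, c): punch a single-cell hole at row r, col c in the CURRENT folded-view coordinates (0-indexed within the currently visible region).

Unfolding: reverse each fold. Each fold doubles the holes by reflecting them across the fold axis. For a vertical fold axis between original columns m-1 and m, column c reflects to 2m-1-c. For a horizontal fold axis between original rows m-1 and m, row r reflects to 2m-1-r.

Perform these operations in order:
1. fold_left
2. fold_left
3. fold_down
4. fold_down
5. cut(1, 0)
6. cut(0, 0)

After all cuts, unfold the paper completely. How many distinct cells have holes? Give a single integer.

Answer: 32

Derivation:
Op 1 fold_left: fold axis v@2; visible region now rows[0,8) x cols[0,2) = 8x2
Op 2 fold_left: fold axis v@1; visible region now rows[0,8) x cols[0,1) = 8x1
Op 3 fold_down: fold axis h@4; visible region now rows[4,8) x cols[0,1) = 4x1
Op 4 fold_down: fold axis h@6; visible region now rows[6,8) x cols[0,1) = 2x1
Op 5 cut(1, 0): punch at orig (7,0); cuts so far [(7, 0)]; region rows[6,8) x cols[0,1) = 2x1
Op 6 cut(0, 0): punch at orig (6,0); cuts so far [(6, 0), (7, 0)]; region rows[6,8) x cols[0,1) = 2x1
Unfold 1 (reflect across h@6): 4 holes -> [(4, 0), (5, 0), (6, 0), (7, 0)]
Unfold 2 (reflect across h@4): 8 holes -> [(0, 0), (1, 0), (2, 0), (3, 0), (4, 0), (5, 0), (6, 0), (7, 0)]
Unfold 3 (reflect across v@1): 16 holes -> [(0, 0), (0, 1), (1, 0), (1, 1), (2, 0), (2, 1), (3, 0), (3, 1), (4, 0), (4, 1), (5, 0), (5, 1), (6, 0), (6, 1), (7, 0), (7, 1)]
Unfold 4 (reflect across v@2): 32 holes -> [(0, 0), (0, 1), (0, 2), (0, 3), (1, 0), (1, 1), (1, 2), (1, 3), (2, 0), (2, 1), (2, 2), (2, 3), (3, 0), (3, 1), (3, 2), (3, 3), (4, 0), (4, 1), (4, 2), (4, 3), (5, 0), (5, 1), (5, 2), (5, 3), (6, 0), (6, 1), (6, 2), (6, 3), (7, 0), (7, 1), (7, 2), (7, 3)]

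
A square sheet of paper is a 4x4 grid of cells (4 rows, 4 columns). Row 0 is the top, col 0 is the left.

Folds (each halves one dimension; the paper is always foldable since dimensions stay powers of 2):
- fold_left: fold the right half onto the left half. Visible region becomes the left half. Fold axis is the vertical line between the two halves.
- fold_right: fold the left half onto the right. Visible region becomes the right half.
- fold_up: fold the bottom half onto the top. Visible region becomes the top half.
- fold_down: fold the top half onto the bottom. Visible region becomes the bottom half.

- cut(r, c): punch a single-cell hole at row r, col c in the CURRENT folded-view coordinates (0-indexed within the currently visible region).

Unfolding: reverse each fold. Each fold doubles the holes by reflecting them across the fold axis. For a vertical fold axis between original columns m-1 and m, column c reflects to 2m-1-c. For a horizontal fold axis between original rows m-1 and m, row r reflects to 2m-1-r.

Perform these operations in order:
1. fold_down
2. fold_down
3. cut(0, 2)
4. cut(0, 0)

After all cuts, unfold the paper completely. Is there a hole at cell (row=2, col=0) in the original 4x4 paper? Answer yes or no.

Answer: yes

Derivation:
Op 1 fold_down: fold axis h@2; visible region now rows[2,4) x cols[0,4) = 2x4
Op 2 fold_down: fold axis h@3; visible region now rows[3,4) x cols[0,4) = 1x4
Op 3 cut(0, 2): punch at orig (3,2); cuts so far [(3, 2)]; region rows[3,4) x cols[0,4) = 1x4
Op 4 cut(0, 0): punch at orig (3,0); cuts so far [(3, 0), (3, 2)]; region rows[3,4) x cols[0,4) = 1x4
Unfold 1 (reflect across h@3): 4 holes -> [(2, 0), (2, 2), (3, 0), (3, 2)]
Unfold 2 (reflect across h@2): 8 holes -> [(0, 0), (0, 2), (1, 0), (1, 2), (2, 0), (2, 2), (3, 0), (3, 2)]
Holes: [(0, 0), (0, 2), (1, 0), (1, 2), (2, 0), (2, 2), (3, 0), (3, 2)]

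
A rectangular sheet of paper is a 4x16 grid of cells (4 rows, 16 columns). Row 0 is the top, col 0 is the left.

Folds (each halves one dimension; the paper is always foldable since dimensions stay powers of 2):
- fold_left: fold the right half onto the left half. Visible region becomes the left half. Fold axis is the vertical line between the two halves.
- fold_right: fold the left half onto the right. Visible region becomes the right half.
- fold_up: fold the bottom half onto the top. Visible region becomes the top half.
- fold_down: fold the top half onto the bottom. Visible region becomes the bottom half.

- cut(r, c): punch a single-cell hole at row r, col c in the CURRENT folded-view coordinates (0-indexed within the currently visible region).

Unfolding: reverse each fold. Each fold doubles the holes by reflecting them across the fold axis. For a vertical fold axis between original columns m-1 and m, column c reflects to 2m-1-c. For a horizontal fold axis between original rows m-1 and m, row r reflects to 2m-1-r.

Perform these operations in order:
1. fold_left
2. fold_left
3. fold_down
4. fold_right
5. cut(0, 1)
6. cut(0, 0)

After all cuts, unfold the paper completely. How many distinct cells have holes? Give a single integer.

Op 1 fold_left: fold axis v@8; visible region now rows[0,4) x cols[0,8) = 4x8
Op 2 fold_left: fold axis v@4; visible region now rows[0,4) x cols[0,4) = 4x4
Op 3 fold_down: fold axis h@2; visible region now rows[2,4) x cols[0,4) = 2x4
Op 4 fold_right: fold axis v@2; visible region now rows[2,4) x cols[2,4) = 2x2
Op 5 cut(0, 1): punch at orig (2,3); cuts so far [(2, 3)]; region rows[2,4) x cols[2,4) = 2x2
Op 6 cut(0, 0): punch at orig (2,2); cuts so far [(2, 2), (2, 3)]; region rows[2,4) x cols[2,4) = 2x2
Unfold 1 (reflect across v@2): 4 holes -> [(2, 0), (2, 1), (2, 2), (2, 3)]
Unfold 2 (reflect across h@2): 8 holes -> [(1, 0), (1, 1), (1, 2), (1, 3), (2, 0), (2, 1), (2, 2), (2, 3)]
Unfold 3 (reflect across v@4): 16 holes -> [(1, 0), (1, 1), (1, 2), (1, 3), (1, 4), (1, 5), (1, 6), (1, 7), (2, 0), (2, 1), (2, 2), (2, 3), (2, 4), (2, 5), (2, 6), (2, 7)]
Unfold 4 (reflect across v@8): 32 holes -> [(1, 0), (1, 1), (1, 2), (1, 3), (1, 4), (1, 5), (1, 6), (1, 7), (1, 8), (1, 9), (1, 10), (1, 11), (1, 12), (1, 13), (1, 14), (1, 15), (2, 0), (2, 1), (2, 2), (2, 3), (2, 4), (2, 5), (2, 6), (2, 7), (2, 8), (2, 9), (2, 10), (2, 11), (2, 12), (2, 13), (2, 14), (2, 15)]

Answer: 32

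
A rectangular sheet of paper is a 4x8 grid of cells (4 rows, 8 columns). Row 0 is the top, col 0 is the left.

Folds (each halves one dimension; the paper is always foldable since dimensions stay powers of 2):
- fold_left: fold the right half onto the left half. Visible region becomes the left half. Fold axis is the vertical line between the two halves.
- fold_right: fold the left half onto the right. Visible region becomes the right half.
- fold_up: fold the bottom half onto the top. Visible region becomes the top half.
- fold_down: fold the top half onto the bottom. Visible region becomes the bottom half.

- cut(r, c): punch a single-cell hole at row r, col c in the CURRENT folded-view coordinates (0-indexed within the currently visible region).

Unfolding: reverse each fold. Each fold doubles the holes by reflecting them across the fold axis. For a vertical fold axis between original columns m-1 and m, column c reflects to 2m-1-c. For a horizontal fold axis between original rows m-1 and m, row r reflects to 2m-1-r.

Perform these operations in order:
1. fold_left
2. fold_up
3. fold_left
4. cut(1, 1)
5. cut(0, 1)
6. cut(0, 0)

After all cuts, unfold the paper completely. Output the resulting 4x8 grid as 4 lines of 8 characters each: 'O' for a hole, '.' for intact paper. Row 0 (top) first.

Answer: OOOOOOOO
.OO..OO.
.OO..OO.
OOOOOOOO

Derivation:
Op 1 fold_left: fold axis v@4; visible region now rows[0,4) x cols[0,4) = 4x4
Op 2 fold_up: fold axis h@2; visible region now rows[0,2) x cols[0,4) = 2x4
Op 3 fold_left: fold axis v@2; visible region now rows[0,2) x cols[0,2) = 2x2
Op 4 cut(1, 1): punch at orig (1,1); cuts so far [(1, 1)]; region rows[0,2) x cols[0,2) = 2x2
Op 5 cut(0, 1): punch at orig (0,1); cuts so far [(0, 1), (1, 1)]; region rows[0,2) x cols[0,2) = 2x2
Op 6 cut(0, 0): punch at orig (0,0); cuts so far [(0, 0), (0, 1), (1, 1)]; region rows[0,2) x cols[0,2) = 2x2
Unfold 1 (reflect across v@2): 6 holes -> [(0, 0), (0, 1), (0, 2), (0, 3), (1, 1), (1, 2)]
Unfold 2 (reflect across h@2): 12 holes -> [(0, 0), (0, 1), (0, 2), (0, 3), (1, 1), (1, 2), (2, 1), (2, 2), (3, 0), (3, 1), (3, 2), (3, 3)]
Unfold 3 (reflect across v@4): 24 holes -> [(0, 0), (0, 1), (0, 2), (0, 3), (0, 4), (0, 5), (0, 6), (0, 7), (1, 1), (1, 2), (1, 5), (1, 6), (2, 1), (2, 2), (2, 5), (2, 6), (3, 0), (3, 1), (3, 2), (3, 3), (3, 4), (3, 5), (3, 6), (3, 7)]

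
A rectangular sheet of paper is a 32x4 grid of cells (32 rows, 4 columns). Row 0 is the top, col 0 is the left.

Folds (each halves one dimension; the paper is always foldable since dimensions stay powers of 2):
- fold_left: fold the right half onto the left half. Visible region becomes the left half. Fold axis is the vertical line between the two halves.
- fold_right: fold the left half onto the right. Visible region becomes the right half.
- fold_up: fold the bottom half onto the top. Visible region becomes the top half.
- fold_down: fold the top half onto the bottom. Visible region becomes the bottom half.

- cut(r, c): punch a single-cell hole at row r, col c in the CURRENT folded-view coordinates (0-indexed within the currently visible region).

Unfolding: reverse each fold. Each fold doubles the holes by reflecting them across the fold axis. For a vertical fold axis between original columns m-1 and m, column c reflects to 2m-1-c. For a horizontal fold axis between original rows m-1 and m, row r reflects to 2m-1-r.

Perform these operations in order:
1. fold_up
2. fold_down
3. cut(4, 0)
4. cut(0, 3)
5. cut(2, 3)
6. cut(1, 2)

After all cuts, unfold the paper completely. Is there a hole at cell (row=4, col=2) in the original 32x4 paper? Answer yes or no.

Op 1 fold_up: fold axis h@16; visible region now rows[0,16) x cols[0,4) = 16x4
Op 2 fold_down: fold axis h@8; visible region now rows[8,16) x cols[0,4) = 8x4
Op 3 cut(4, 0): punch at orig (12,0); cuts so far [(12, 0)]; region rows[8,16) x cols[0,4) = 8x4
Op 4 cut(0, 3): punch at orig (8,3); cuts so far [(8, 3), (12, 0)]; region rows[8,16) x cols[0,4) = 8x4
Op 5 cut(2, 3): punch at orig (10,3); cuts so far [(8, 3), (10, 3), (12, 0)]; region rows[8,16) x cols[0,4) = 8x4
Op 6 cut(1, 2): punch at orig (9,2); cuts so far [(8, 3), (9, 2), (10, 3), (12, 0)]; region rows[8,16) x cols[0,4) = 8x4
Unfold 1 (reflect across h@8): 8 holes -> [(3, 0), (5, 3), (6, 2), (7, 3), (8, 3), (9, 2), (10, 3), (12, 0)]
Unfold 2 (reflect across h@16): 16 holes -> [(3, 0), (5, 3), (6, 2), (7, 3), (8, 3), (9, 2), (10, 3), (12, 0), (19, 0), (21, 3), (22, 2), (23, 3), (24, 3), (25, 2), (26, 3), (28, 0)]
Holes: [(3, 0), (5, 3), (6, 2), (7, 3), (8, 3), (9, 2), (10, 3), (12, 0), (19, 0), (21, 3), (22, 2), (23, 3), (24, 3), (25, 2), (26, 3), (28, 0)]

Answer: no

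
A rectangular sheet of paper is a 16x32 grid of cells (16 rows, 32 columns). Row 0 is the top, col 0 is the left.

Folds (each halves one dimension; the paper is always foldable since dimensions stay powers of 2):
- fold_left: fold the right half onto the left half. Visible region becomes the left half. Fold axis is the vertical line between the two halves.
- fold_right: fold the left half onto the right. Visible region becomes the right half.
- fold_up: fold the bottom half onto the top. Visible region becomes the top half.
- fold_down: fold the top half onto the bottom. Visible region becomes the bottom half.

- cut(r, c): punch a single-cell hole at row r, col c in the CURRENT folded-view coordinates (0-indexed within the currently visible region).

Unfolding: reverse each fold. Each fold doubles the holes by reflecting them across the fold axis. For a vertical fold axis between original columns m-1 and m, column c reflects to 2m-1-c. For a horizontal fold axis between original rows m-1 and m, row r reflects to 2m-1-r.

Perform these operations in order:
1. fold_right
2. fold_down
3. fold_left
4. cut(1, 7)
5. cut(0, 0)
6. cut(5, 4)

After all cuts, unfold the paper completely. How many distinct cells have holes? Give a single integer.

Op 1 fold_right: fold axis v@16; visible region now rows[0,16) x cols[16,32) = 16x16
Op 2 fold_down: fold axis h@8; visible region now rows[8,16) x cols[16,32) = 8x16
Op 3 fold_left: fold axis v@24; visible region now rows[8,16) x cols[16,24) = 8x8
Op 4 cut(1, 7): punch at orig (9,23); cuts so far [(9, 23)]; region rows[8,16) x cols[16,24) = 8x8
Op 5 cut(0, 0): punch at orig (8,16); cuts so far [(8, 16), (9, 23)]; region rows[8,16) x cols[16,24) = 8x8
Op 6 cut(5, 4): punch at orig (13,20); cuts so far [(8, 16), (9, 23), (13, 20)]; region rows[8,16) x cols[16,24) = 8x8
Unfold 1 (reflect across v@24): 6 holes -> [(8, 16), (8, 31), (9, 23), (9, 24), (13, 20), (13, 27)]
Unfold 2 (reflect across h@8): 12 holes -> [(2, 20), (2, 27), (6, 23), (6, 24), (7, 16), (7, 31), (8, 16), (8, 31), (9, 23), (9, 24), (13, 20), (13, 27)]
Unfold 3 (reflect across v@16): 24 holes -> [(2, 4), (2, 11), (2, 20), (2, 27), (6, 7), (6, 8), (6, 23), (6, 24), (7, 0), (7, 15), (7, 16), (7, 31), (8, 0), (8, 15), (8, 16), (8, 31), (9, 7), (9, 8), (9, 23), (9, 24), (13, 4), (13, 11), (13, 20), (13, 27)]

Answer: 24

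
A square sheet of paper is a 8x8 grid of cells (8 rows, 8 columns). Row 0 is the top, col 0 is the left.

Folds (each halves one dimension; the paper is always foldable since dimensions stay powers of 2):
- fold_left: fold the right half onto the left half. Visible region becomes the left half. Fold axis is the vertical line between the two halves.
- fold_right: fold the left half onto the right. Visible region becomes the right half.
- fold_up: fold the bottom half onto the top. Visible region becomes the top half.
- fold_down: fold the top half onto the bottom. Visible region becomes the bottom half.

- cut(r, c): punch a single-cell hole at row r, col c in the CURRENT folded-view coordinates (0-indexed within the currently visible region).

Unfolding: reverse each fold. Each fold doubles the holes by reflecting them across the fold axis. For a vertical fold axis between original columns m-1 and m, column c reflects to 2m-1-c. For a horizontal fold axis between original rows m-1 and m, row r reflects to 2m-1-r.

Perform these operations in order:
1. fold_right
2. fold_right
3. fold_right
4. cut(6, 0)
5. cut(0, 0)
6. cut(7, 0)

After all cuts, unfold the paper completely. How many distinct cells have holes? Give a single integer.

Op 1 fold_right: fold axis v@4; visible region now rows[0,8) x cols[4,8) = 8x4
Op 2 fold_right: fold axis v@6; visible region now rows[0,8) x cols[6,8) = 8x2
Op 3 fold_right: fold axis v@7; visible region now rows[0,8) x cols[7,8) = 8x1
Op 4 cut(6, 0): punch at orig (6,7); cuts so far [(6, 7)]; region rows[0,8) x cols[7,8) = 8x1
Op 5 cut(0, 0): punch at orig (0,7); cuts so far [(0, 7), (6, 7)]; region rows[0,8) x cols[7,8) = 8x1
Op 6 cut(7, 0): punch at orig (7,7); cuts so far [(0, 7), (6, 7), (7, 7)]; region rows[0,8) x cols[7,8) = 8x1
Unfold 1 (reflect across v@7): 6 holes -> [(0, 6), (0, 7), (6, 6), (6, 7), (7, 6), (7, 7)]
Unfold 2 (reflect across v@6): 12 holes -> [(0, 4), (0, 5), (0, 6), (0, 7), (6, 4), (6, 5), (6, 6), (6, 7), (7, 4), (7, 5), (7, 6), (7, 7)]
Unfold 3 (reflect across v@4): 24 holes -> [(0, 0), (0, 1), (0, 2), (0, 3), (0, 4), (0, 5), (0, 6), (0, 7), (6, 0), (6, 1), (6, 2), (6, 3), (6, 4), (6, 5), (6, 6), (6, 7), (7, 0), (7, 1), (7, 2), (7, 3), (7, 4), (7, 5), (7, 6), (7, 7)]

Answer: 24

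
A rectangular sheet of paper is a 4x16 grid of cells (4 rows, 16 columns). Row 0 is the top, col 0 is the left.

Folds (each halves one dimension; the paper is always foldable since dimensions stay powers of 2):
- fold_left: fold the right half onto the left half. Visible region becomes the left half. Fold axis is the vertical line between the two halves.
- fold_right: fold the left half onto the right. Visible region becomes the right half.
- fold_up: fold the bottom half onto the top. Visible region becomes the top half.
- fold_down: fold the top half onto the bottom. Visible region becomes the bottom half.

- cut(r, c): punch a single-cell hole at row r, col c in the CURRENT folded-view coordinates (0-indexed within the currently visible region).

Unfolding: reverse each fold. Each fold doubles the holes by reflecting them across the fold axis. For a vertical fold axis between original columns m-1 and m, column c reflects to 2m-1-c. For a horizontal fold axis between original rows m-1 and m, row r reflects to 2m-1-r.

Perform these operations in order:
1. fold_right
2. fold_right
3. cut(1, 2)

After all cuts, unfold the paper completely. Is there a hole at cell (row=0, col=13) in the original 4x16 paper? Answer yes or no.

Answer: no

Derivation:
Op 1 fold_right: fold axis v@8; visible region now rows[0,4) x cols[8,16) = 4x8
Op 2 fold_right: fold axis v@12; visible region now rows[0,4) x cols[12,16) = 4x4
Op 3 cut(1, 2): punch at orig (1,14); cuts so far [(1, 14)]; region rows[0,4) x cols[12,16) = 4x4
Unfold 1 (reflect across v@12): 2 holes -> [(1, 9), (1, 14)]
Unfold 2 (reflect across v@8): 4 holes -> [(1, 1), (1, 6), (1, 9), (1, 14)]
Holes: [(1, 1), (1, 6), (1, 9), (1, 14)]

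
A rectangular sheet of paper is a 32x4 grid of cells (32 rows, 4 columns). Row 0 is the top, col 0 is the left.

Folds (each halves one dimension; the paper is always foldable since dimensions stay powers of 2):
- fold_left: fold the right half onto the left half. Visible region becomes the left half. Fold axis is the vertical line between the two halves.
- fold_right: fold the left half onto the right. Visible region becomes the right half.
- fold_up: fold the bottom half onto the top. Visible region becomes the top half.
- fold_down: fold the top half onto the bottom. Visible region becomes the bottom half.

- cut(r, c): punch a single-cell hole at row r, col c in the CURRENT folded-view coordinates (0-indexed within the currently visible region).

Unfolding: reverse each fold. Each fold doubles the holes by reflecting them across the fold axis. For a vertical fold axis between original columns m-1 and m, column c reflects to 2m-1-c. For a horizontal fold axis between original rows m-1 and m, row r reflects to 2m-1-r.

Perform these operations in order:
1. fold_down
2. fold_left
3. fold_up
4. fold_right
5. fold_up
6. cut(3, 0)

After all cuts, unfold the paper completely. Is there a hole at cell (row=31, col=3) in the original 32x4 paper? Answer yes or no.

Op 1 fold_down: fold axis h@16; visible region now rows[16,32) x cols[0,4) = 16x4
Op 2 fold_left: fold axis v@2; visible region now rows[16,32) x cols[0,2) = 16x2
Op 3 fold_up: fold axis h@24; visible region now rows[16,24) x cols[0,2) = 8x2
Op 4 fold_right: fold axis v@1; visible region now rows[16,24) x cols[1,2) = 8x1
Op 5 fold_up: fold axis h@20; visible region now rows[16,20) x cols[1,2) = 4x1
Op 6 cut(3, 0): punch at orig (19,1); cuts so far [(19, 1)]; region rows[16,20) x cols[1,2) = 4x1
Unfold 1 (reflect across h@20): 2 holes -> [(19, 1), (20, 1)]
Unfold 2 (reflect across v@1): 4 holes -> [(19, 0), (19, 1), (20, 0), (20, 1)]
Unfold 3 (reflect across h@24): 8 holes -> [(19, 0), (19, 1), (20, 0), (20, 1), (27, 0), (27, 1), (28, 0), (28, 1)]
Unfold 4 (reflect across v@2): 16 holes -> [(19, 0), (19, 1), (19, 2), (19, 3), (20, 0), (20, 1), (20, 2), (20, 3), (27, 0), (27, 1), (27, 2), (27, 3), (28, 0), (28, 1), (28, 2), (28, 3)]
Unfold 5 (reflect across h@16): 32 holes -> [(3, 0), (3, 1), (3, 2), (3, 3), (4, 0), (4, 1), (4, 2), (4, 3), (11, 0), (11, 1), (11, 2), (11, 3), (12, 0), (12, 1), (12, 2), (12, 3), (19, 0), (19, 1), (19, 2), (19, 3), (20, 0), (20, 1), (20, 2), (20, 3), (27, 0), (27, 1), (27, 2), (27, 3), (28, 0), (28, 1), (28, 2), (28, 3)]
Holes: [(3, 0), (3, 1), (3, 2), (3, 3), (4, 0), (4, 1), (4, 2), (4, 3), (11, 0), (11, 1), (11, 2), (11, 3), (12, 0), (12, 1), (12, 2), (12, 3), (19, 0), (19, 1), (19, 2), (19, 3), (20, 0), (20, 1), (20, 2), (20, 3), (27, 0), (27, 1), (27, 2), (27, 3), (28, 0), (28, 1), (28, 2), (28, 3)]

Answer: no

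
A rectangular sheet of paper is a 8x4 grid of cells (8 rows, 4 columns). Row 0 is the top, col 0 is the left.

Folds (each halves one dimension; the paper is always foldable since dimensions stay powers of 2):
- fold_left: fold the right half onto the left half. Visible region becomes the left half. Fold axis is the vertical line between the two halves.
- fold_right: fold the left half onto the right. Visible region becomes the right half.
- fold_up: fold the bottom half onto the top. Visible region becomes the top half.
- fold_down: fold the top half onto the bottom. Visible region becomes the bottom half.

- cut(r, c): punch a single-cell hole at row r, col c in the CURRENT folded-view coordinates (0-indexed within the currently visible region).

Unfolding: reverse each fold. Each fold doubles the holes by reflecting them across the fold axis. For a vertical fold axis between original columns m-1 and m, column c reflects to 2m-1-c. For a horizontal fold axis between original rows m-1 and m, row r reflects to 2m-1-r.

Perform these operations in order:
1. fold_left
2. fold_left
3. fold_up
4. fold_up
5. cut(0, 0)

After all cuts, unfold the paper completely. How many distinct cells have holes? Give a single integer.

Op 1 fold_left: fold axis v@2; visible region now rows[0,8) x cols[0,2) = 8x2
Op 2 fold_left: fold axis v@1; visible region now rows[0,8) x cols[0,1) = 8x1
Op 3 fold_up: fold axis h@4; visible region now rows[0,4) x cols[0,1) = 4x1
Op 4 fold_up: fold axis h@2; visible region now rows[0,2) x cols[0,1) = 2x1
Op 5 cut(0, 0): punch at orig (0,0); cuts so far [(0, 0)]; region rows[0,2) x cols[0,1) = 2x1
Unfold 1 (reflect across h@2): 2 holes -> [(0, 0), (3, 0)]
Unfold 2 (reflect across h@4): 4 holes -> [(0, 0), (3, 0), (4, 0), (7, 0)]
Unfold 3 (reflect across v@1): 8 holes -> [(0, 0), (0, 1), (3, 0), (3, 1), (4, 0), (4, 1), (7, 0), (7, 1)]
Unfold 4 (reflect across v@2): 16 holes -> [(0, 0), (0, 1), (0, 2), (0, 3), (3, 0), (3, 1), (3, 2), (3, 3), (4, 0), (4, 1), (4, 2), (4, 3), (7, 0), (7, 1), (7, 2), (7, 3)]

Answer: 16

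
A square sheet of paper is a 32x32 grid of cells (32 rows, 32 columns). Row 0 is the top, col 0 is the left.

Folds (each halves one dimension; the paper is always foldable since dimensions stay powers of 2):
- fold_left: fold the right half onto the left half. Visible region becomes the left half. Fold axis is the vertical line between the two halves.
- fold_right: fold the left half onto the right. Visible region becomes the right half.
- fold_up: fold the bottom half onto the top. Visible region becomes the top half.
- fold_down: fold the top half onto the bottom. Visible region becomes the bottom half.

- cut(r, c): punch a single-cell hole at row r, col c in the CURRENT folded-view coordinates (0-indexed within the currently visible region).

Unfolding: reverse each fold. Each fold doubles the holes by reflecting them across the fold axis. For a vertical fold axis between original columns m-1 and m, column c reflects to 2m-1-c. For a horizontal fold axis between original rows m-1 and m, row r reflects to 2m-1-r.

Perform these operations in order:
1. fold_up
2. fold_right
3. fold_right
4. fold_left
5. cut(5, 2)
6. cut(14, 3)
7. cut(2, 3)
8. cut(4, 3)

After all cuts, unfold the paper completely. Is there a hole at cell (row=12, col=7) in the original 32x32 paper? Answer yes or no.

Op 1 fold_up: fold axis h@16; visible region now rows[0,16) x cols[0,32) = 16x32
Op 2 fold_right: fold axis v@16; visible region now rows[0,16) x cols[16,32) = 16x16
Op 3 fold_right: fold axis v@24; visible region now rows[0,16) x cols[24,32) = 16x8
Op 4 fold_left: fold axis v@28; visible region now rows[0,16) x cols[24,28) = 16x4
Op 5 cut(5, 2): punch at orig (5,26); cuts so far [(5, 26)]; region rows[0,16) x cols[24,28) = 16x4
Op 6 cut(14, 3): punch at orig (14,27); cuts so far [(5, 26), (14, 27)]; region rows[0,16) x cols[24,28) = 16x4
Op 7 cut(2, 3): punch at orig (2,27); cuts so far [(2, 27), (5, 26), (14, 27)]; region rows[0,16) x cols[24,28) = 16x4
Op 8 cut(4, 3): punch at orig (4,27); cuts so far [(2, 27), (4, 27), (5, 26), (14, 27)]; region rows[0,16) x cols[24,28) = 16x4
Unfold 1 (reflect across v@28): 8 holes -> [(2, 27), (2, 28), (4, 27), (4, 28), (5, 26), (5, 29), (14, 27), (14, 28)]
Unfold 2 (reflect across v@24): 16 holes -> [(2, 19), (2, 20), (2, 27), (2, 28), (4, 19), (4, 20), (4, 27), (4, 28), (5, 18), (5, 21), (5, 26), (5, 29), (14, 19), (14, 20), (14, 27), (14, 28)]
Unfold 3 (reflect across v@16): 32 holes -> [(2, 3), (2, 4), (2, 11), (2, 12), (2, 19), (2, 20), (2, 27), (2, 28), (4, 3), (4, 4), (4, 11), (4, 12), (4, 19), (4, 20), (4, 27), (4, 28), (5, 2), (5, 5), (5, 10), (5, 13), (5, 18), (5, 21), (5, 26), (5, 29), (14, 3), (14, 4), (14, 11), (14, 12), (14, 19), (14, 20), (14, 27), (14, 28)]
Unfold 4 (reflect across h@16): 64 holes -> [(2, 3), (2, 4), (2, 11), (2, 12), (2, 19), (2, 20), (2, 27), (2, 28), (4, 3), (4, 4), (4, 11), (4, 12), (4, 19), (4, 20), (4, 27), (4, 28), (5, 2), (5, 5), (5, 10), (5, 13), (5, 18), (5, 21), (5, 26), (5, 29), (14, 3), (14, 4), (14, 11), (14, 12), (14, 19), (14, 20), (14, 27), (14, 28), (17, 3), (17, 4), (17, 11), (17, 12), (17, 19), (17, 20), (17, 27), (17, 28), (26, 2), (26, 5), (26, 10), (26, 13), (26, 18), (26, 21), (26, 26), (26, 29), (27, 3), (27, 4), (27, 11), (27, 12), (27, 19), (27, 20), (27, 27), (27, 28), (29, 3), (29, 4), (29, 11), (29, 12), (29, 19), (29, 20), (29, 27), (29, 28)]
Holes: [(2, 3), (2, 4), (2, 11), (2, 12), (2, 19), (2, 20), (2, 27), (2, 28), (4, 3), (4, 4), (4, 11), (4, 12), (4, 19), (4, 20), (4, 27), (4, 28), (5, 2), (5, 5), (5, 10), (5, 13), (5, 18), (5, 21), (5, 26), (5, 29), (14, 3), (14, 4), (14, 11), (14, 12), (14, 19), (14, 20), (14, 27), (14, 28), (17, 3), (17, 4), (17, 11), (17, 12), (17, 19), (17, 20), (17, 27), (17, 28), (26, 2), (26, 5), (26, 10), (26, 13), (26, 18), (26, 21), (26, 26), (26, 29), (27, 3), (27, 4), (27, 11), (27, 12), (27, 19), (27, 20), (27, 27), (27, 28), (29, 3), (29, 4), (29, 11), (29, 12), (29, 19), (29, 20), (29, 27), (29, 28)]

Answer: no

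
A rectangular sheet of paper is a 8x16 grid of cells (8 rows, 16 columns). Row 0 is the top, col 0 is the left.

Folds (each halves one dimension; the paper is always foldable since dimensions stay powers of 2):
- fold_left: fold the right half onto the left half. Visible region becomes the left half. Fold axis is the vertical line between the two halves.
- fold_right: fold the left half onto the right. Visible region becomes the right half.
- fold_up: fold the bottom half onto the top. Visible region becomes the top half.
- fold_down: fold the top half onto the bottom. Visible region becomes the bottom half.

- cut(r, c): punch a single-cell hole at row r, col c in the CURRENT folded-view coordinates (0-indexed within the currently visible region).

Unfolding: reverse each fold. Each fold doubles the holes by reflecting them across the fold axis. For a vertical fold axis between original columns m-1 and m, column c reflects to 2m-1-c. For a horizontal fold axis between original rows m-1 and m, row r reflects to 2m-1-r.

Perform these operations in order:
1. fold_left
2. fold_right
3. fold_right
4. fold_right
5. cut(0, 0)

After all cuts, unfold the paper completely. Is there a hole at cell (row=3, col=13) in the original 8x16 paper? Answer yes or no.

Op 1 fold_left: fold axis v@8; visible region now rows[0,8) x cols[0,8) = 8x8
Op 2 fold_right: fold axis v@4; visible region now rows[0,8) x cols[4,8) = 8x4
Op 3 fold_right: fold axis v@6; visible region now rows[0,8) x cols[6,8) = 8x2
Op 4 fold_right: fold axis v@7; visible region now rows[0,8) x cols[7,8) = 8x1
Op 5 cut(0, 0): punch at orig (0,7); cuts so far [(0, 7)]; region rows[0,8) x cols[7,8) = 8x1
Unfold 1 (reflect across v@7): 2 holes -> [(0, 6), (0, 7)]
Unfold 2 (reflect across v@6): 4 holes -> [(0, 4), (0, 5), (0, 6), (0, 7)]
Unfold 3 (reflect across v@4): 8 holes -> [(0, 0), (0, 1), (0, 2), (0, 3), (0, 4), (0, 5), (0, 6), (0, 7)]
Unfold 4 (reflect across v@8): 16 holes -> [(0, 0), (0, 1), (0, 2), (0, 3), (0, 4), (0, 5), (0, 6), (0, 7), (0, 8), (0, 9), (0, 10), (0, 11), (0, 12), (0, 13), (0, 14), (0, 15)]
Holes: [(0, 0), (0, 1), (0, 2), (0, 3), (0, 4), (0, 5), (0, 6), (0, 7), (0, 8), (0, 9), (0, 10), (0, 11), (0, 12), (0, 13), (0, 14), (0, 15)]

Answer: no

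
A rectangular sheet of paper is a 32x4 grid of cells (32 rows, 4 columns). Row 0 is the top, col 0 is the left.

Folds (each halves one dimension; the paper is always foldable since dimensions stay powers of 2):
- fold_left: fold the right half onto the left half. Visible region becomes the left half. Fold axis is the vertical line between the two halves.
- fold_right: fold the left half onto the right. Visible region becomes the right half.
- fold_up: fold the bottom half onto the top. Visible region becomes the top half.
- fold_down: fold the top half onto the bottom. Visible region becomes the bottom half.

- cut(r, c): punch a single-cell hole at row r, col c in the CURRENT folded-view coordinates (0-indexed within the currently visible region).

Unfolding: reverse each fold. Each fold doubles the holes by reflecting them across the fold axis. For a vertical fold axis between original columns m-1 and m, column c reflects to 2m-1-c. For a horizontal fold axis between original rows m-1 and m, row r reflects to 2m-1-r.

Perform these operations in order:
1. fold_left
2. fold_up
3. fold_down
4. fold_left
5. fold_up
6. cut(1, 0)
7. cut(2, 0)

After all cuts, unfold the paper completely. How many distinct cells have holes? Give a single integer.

Op 1 fold_left: fold axis v@2; visible region now rows[0,32) x cols[0,2) = 32x2
Op 2 fold_up: fold axis h@16; visible region now rows[0,16) x cols[0,2) = 16x2
Op 3 fold_down: fold axis h@8; visible region now rows[8,16) x cols[0,2) = 8x2
Op 4 fold_left: fold axis v@1; visible region now rows[8,16) x cols[0,1) = 8x1
Op 5 fold_up: fold axis h@12; visible region now rows[8,12) x cols[0,1) = 4x1
Op 6 cut(1, 0): punch at orig (9,0); cuts so far [(9, 0)]; region rows[8,12) x cols[0,1) = 4x1
Op 7 cut(2, 0): punch at orig (10,0); cuts so far [(9, 0), (10, 0)]; region rows[8,12) x cols[0,1) = 4x1
Unfold 1 (reflect across h@12): 4 holes -> [(9, 0), (10, 0), (13, 0), (14, 0)]
Unfold 2 (reflect across v@1): 8 holes -> [(9, 0), (9, 1), (10, 0), (10, 1), (13, 0), (13, 1), (14, 0), (14, 1)]
Unfold 3 (reflect across h@8): 16 holes -> [(1, 0), (1, 1), (2, 0), (2, 1), (5, 0), (5, 1), (6, 0), (6, 1), (9, 0), (9, 1), (10, 0), (10, 1), (13, 0), (13, 1), (14, 0), (14, 1)]
Unfold 4 (reflect across h@16): 32 holes -> [(1, 0), (1, 1), (2, 0), (2, 1), (5, 0), (5, 1), (6, 0), (6, 1), (9, 0), (9, 1), (10, 0), (10, 1), (13, 0), (13, 1), (14, 0), (14, 1), (17, 0), (17, 1), (18, 0), (18, 1), (21, 0), (21, 1), (22, 0), (22, 1), (25, 0), (25, 1), (26, 0), (26, 1), (29, 0), (29, 1), (30, 0), (30, 1)]
Unfold 5 (reflect across v@2): 64 holes -> [(1, 0), (1, 1), (1, 2), (1, 3), (2, 0), (2, 1), (2, 2), (2, 3), (5, 0), (5, 1), (5, 2), (5, 3), (6, 0), (6, 1), (6, 2), (6, 3), (9, 0), (9, 1), (9, 2), (9, 3), (10, 0), (10, 1), (10, 2), (10, 3), (13, 0), (13, 1), (13, 2), (13, 3), (14, 0), (14, 1), (14, 2), (14, 3), (17, 0), (17, 1), (17, 2), (17, 3), (18, 0), (18, 1), (18, 2), (18, 3), (21, 0), (21, 1), (21, 2), (21, 3), (22, 0), (22, 1), (22, 2), (22, 3), (25, 0), (25, 1), (25, 2), (25, 3), (26, 0), (26, 1), (26, 2), (26, 3), (29, 0), (29, 1), (29, 2), (29, 3), (30, 0), (30, 1), (30, 2), (30, 3)]

Answer: 64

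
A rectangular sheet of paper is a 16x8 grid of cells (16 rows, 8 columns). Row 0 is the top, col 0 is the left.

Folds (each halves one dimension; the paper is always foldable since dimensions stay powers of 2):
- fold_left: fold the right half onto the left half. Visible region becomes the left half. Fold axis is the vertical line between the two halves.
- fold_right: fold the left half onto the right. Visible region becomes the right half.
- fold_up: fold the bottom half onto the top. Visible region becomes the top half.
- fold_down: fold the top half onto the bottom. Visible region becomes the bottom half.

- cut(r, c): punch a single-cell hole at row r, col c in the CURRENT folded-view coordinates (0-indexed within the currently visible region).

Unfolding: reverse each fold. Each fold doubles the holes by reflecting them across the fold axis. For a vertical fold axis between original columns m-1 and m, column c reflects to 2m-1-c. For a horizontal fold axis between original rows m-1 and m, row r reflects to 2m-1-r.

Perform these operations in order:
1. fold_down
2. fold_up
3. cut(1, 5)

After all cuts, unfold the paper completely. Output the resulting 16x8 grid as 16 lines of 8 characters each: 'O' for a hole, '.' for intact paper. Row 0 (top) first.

Answer: ........
.....O..
........
........
........
........
.....O..
........
........
.....O..
........
........
........
........
.....O..
........

Derivation:
Op 1 fold_down: fold axis h@8; visible region now rows[8,16) x cols[0,8) = 8x8
Op 2 fold_up: fold axis h@12; visible region now rows[8,12) x cols[0,8) = 4x8
Op 3 cut(1, 5): punch at orig (9,5); cuts so far [(9, 5)]; region rows[8,12) x cols[0,8) = 4x8
Unfold 1 (reflect across h@12): 2 holes -> [(9, 5), (14, 5)]
Unfold 2 (reflect across h@8): 4 holes -> [(1, 5), (6, 5), (9, 5), (14, 5)]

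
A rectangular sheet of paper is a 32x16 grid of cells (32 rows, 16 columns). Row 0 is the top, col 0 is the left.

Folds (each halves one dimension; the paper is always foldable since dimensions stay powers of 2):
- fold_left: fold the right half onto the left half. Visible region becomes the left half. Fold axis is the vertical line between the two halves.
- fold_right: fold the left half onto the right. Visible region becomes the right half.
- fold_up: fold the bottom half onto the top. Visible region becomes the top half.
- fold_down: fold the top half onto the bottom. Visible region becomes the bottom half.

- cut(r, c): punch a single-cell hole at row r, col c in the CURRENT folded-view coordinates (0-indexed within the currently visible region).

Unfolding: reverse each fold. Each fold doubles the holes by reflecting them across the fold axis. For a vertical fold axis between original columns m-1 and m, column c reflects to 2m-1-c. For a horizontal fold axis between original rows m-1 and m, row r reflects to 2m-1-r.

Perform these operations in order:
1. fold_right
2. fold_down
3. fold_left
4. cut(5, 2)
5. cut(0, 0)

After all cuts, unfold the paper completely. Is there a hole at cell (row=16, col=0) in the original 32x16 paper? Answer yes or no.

Answer: yes

Derivation:
Op 1 fold_right: fold axis v@8; visible region now rows[0,32) x cols[8,16) = 32x8
Op 2 fold_down: fold axis h@16; visible region now rows[16,32) x cols[8,16) = 16x8
Op 3 fold_left: fold axis v@12; visible region now rows[16,32) x cols[8,12) = 16x4
Op 4 cut(5, 2): punch at orig (21,10); cuts so far [(21, 10)]; region rows[16,32) x cols[8,12) = 16x4
Op 5 cut(0, 0): punch at orig (16,8); cuts so far [(16, 8), (21, 10)]; region rows[16,32) x cols[8,12) = 16x4
Unfold 1 (reflect across v@12): 4 holes -> [(16, 8), (16, 15), (21, 10), (21, 13)]
Unfold 2 (reflect across h@16): 8 holes -> [(10, 10), (10, 13), (15, 8), (15, 15), (16, 8), (16, 15), (21, 10), (21, 13)]
Unfold 3 (reflect across v@8): 16 holes -> [(10, 2), (10, 5), (10, 10), (10, 13), (15, 0), (15, 7), (15, 8), (15, 15), (16, 0), (16, 7), (16, 8), (16, 15), (21, 2), (21, 5), (21, 10), (21, 13)]
Holes: [(10, 2), (10, 5), (10, 10), (10, 13), (15, 0), (15, 7), (15, 8), (15, 15), (16, 0), (16, 7), (16, 8), (16, 15), (21, 2), (21, 5), (21, 10), (21, 13)]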